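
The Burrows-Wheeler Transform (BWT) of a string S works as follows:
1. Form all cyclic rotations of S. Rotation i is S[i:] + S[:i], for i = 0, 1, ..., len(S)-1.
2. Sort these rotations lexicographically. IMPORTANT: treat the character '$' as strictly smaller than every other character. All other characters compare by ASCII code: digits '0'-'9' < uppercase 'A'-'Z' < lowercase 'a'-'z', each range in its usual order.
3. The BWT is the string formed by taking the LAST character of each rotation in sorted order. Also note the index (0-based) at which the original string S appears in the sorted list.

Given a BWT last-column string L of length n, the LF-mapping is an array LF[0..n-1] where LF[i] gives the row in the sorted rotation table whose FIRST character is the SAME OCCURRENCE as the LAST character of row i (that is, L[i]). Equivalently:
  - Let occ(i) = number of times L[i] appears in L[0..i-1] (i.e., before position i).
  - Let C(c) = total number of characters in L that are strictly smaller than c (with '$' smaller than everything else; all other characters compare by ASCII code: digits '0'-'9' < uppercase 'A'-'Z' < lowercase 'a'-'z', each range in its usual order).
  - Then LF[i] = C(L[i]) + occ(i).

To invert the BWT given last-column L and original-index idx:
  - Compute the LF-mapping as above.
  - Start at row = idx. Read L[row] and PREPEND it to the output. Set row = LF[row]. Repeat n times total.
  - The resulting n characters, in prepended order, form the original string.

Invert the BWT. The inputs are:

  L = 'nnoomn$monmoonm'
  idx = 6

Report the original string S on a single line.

Answer: nmmoonnoomomnn$

Derivation:
LF mapping: 5 6 10 11 1 7 0 2 12 8 3 13 14 9 4
Walk LF starting at row 6, prepending L[row]:
  step 1: row=6, L[6]='$', prepend. Next row=LF[6]=0
  step 2: row=0, L[0]='n', prepend. Next row=LF[0]=5
  step 3: row=5, L[5]='n', prepend. Next row=LF[5]=7
  step 4: row=7, L[7]='m', prepend. Next row=LF[7]=2
  step 5: row=2, L[2]='o', prepend. Next row=LF[2]=10
  step 6: row=10, L[10]='m', prepend. Next row=LF[10]=3
  step 7: row=3, L[3]='o', prepend. Next row=LF[3]=11
  step 8: row=11, L[11]='o', prepend. Next row=LF[11]=13
  step 9: row=13, L[13]='n', prepend. Next row=LF[13]=9
  step 10: row=9, L[9]='n', prepend. Next row=LF[9]=8
  step 11: row=8, L[8]='o', prepend. Next row=LF[8]=12
  step 12: row=12, L[12]='o', prepend. Next row=LF[12]=14
  step 13: row=14, L[14]='m', prepend. Next row=LF[14]=4
  step 14: row=4, L[4]='m', prepend. Next row=LF[4]=1
  step 15: row=1, L[1]='n', prepend. Next row=LF[1]=6
Reversed output: nmmoonnoomomnn$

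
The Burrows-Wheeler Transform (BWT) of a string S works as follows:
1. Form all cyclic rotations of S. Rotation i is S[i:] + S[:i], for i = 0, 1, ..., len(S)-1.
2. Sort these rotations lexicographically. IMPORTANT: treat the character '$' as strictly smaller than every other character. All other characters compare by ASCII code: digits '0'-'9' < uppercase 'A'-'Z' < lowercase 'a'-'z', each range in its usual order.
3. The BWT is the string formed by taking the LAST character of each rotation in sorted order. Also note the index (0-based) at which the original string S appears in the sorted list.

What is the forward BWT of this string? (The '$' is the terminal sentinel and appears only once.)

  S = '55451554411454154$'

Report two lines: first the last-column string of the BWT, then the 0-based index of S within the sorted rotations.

Answer: 44145545551414551$
17

Derivation:
All 18 rotations (rotation i = S[i:]+S[:i]):
  rot[0] = 55451554411454154$
  rot[1] = 5451554411454154$5
  rot[2] = 451554411454154$55
  rot[3] = 51554411454154$554
  rot[4] = 1554411454154$5545
  rot[5] = 554411454154$55451
  rot[6] = 54411454154$554515
  rot[7] = 4411454154$5545155
  rot[8] = 411454154$55451554
  rot[9] = 11454154$554515544
  rot[10] = 1454154$5545155441
  rot[11] = 454154$55451554411
  rot[12] = 54154$554515544114
  rot[13] = 4154$5545155441145
  rot[14] = 154$55451554411454
  rot[15] = 54$554515544114541
  rot[16] = 4$5545155441145415
  rot[17] = $55451554411454154
Sorted (with $ < everything):
  sorted[0] = $55451554411454154  (last char: '4')
  sorted[1] = 11454154$554515544  (last char: '4')
  sorted[2] = 1454154$5545155441  (last char: '1')
  sorted[3] = 154$55451554411454  (last char: '4')
  sorted[4] = 1554411454154$5545  (last char: '5')
  sorted[5] = 4$5545155441145415  (last char: '5')
  sorted[6] = 411454154$55451554  (last char: '4')
  sorted[7] = 4154$5545155441145  (last char: '5')
  sorted[8] = 4411454154$5545155  (last char: '5')
  sorted[9] = 451554411454154$55  (last char: '5')
  sorted[10] = 454154$55451554411  (last char: '1')
  sorted[11] = 51554411454154$554  (last char: '4')
  sorted[12] = 54$554515544114541  (last char: '1')
  sorted[13] = 54154$554515544114  (last char: '4')
  sorted[14] = 54411454154$554515  (last char: '5')
  sorted[15] = 5451554411454154$5  (last char: '5')
  sorted[16] = 554411454154$55451  (last char: '1')
  sorted[17] = 55451554411454154$  (last char: '$')
Last column: 44145545551414551$
Original string S is at sorted index 17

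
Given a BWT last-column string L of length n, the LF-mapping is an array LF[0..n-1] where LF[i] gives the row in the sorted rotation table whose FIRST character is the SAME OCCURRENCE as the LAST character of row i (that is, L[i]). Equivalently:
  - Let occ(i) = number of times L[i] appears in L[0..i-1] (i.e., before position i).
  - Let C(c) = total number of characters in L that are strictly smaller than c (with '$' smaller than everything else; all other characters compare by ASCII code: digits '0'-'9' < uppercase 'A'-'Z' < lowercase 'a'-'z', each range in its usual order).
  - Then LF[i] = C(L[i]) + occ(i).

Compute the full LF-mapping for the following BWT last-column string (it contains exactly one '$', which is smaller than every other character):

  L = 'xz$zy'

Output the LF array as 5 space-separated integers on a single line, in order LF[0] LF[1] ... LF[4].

Char counts: '$':1, 'x':1, 'y':1, 'z':2
C (first-col start): C('$')=0, C('x')=1, C('y')=2, C('z')=3
L[0]='x': occ=0, LF[0]=C('x')+0=1+0=1
L[1]='z': occ=0, LF[1]=C('z')+0=3+0=3
L[2]='$': occ=0, LF[2]=C('$')+0=0+0=0
L[3]='z': occ=1, LF[3]=C('z')+1=3+1=4
L[4]='y': occ=0, LF[4]=C('y')+0=2+0=2

Answer: 1 3 0 4 2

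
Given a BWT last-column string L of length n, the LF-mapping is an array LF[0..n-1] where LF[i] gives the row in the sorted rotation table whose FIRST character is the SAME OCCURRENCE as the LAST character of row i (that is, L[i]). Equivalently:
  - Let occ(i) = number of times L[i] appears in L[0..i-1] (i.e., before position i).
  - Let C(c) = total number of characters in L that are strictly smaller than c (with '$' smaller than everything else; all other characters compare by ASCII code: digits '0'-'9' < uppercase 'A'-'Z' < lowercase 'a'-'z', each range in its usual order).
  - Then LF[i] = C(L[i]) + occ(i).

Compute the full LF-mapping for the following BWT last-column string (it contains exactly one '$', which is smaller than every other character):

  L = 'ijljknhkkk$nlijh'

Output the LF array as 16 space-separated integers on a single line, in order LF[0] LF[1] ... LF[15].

Answer: 3 5 12 6 8 14 1 9 10 11 0 15 13 4 7 2

Derivation:
Char counts: '$':1, 'h':2, 'i':2, 'j':3, 'k':4, 'l':2, 'n':2
C (first-col start): C('$')=0, C('h')=1, C('i')=3, C('j')=5, C('k')=8, C('l')=12, C('n')=14
L[0]='i': occ=0, LF[0]=C('i')+0=3+0=3
L[1]='j': occ=0, LF[1]=C('j')+0=5+0=5
L[2]='l': occ=0, LF[2]=C('l')+0=12+0=12
L[3]='j': occ=1, LF[3]=C('j')+1=5+1=6
L[4]='k': occ=0, LF[4]=C('k')+0=8+0=8
L[5]='n': occ=0, LF[5]=C('n')+0=14+0=14
L[6]='h': occ=0, LF[6]=C('h')+0=1+0=1
L[7]='k': occ=1, LF[7]=C('k')+1=8+1=9
L[8]='k': occ=2, LF[8]=C('k')+2=8+2=10
L[9]='k': occ=3, LF[9]=C('k')+3=8+3=11
L[10]='$': occ=0, LF[10]=C('$')+0=0+0=0
L[11]='n': occ=1, LF[11]=C('n')+1=14+1=15
L[12]='l': occ=1, LF[12]=C('l')+1=12+1=13
L[13]='i': occ=1, LF[13]=C('i')+1=3+1=4
L[14]='j': occ=2, LF[14]=C('j')+2=5+2=7
L[15]='h': occ=1, LF[15]=C('h')+1=1+1=2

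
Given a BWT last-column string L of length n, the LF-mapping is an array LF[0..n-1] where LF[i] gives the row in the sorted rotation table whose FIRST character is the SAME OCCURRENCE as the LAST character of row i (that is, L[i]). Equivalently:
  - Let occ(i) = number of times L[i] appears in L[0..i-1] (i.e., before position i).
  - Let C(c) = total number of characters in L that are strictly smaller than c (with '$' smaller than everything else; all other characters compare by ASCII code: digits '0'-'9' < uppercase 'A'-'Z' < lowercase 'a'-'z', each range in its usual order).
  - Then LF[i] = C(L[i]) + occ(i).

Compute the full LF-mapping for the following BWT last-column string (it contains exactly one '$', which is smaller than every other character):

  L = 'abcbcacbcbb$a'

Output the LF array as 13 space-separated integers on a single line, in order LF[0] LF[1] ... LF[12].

Char counts: '$':1, 'a':3, 'b':5, 'c':4
C (first-col start): C('$')=0, C('a')=1, C('b')=4, C('c')=9
L[0]='a': occ=0, LF[0]=C('a')+0=1+0=1
L[1]='b': occ=0, LF[1]=C('b')+0=4+0=4
L[2]='c': occ=0, LF[2]=C('c')+0=9+0=9
L[3]='b': occ=1, LF[3]=C('b')+1=4+1=5
L[4]='c': occ=1, LF[4]=C('c')+1=9+1=10
L[5]='a': occ=1, LF[5]=C('a')+1=1+1=2
L[6]='c': occ=2, LF[6]=C('c')+2=9+2=11
L[7]='b': occ=2, LF[7]=C('b')+2=4+2=6
L[8]='c': occ=3, LF[8]=C('c')+3=9+3=12
L[9]='b': occ=3, LF[9]=C('b')+3=4+3=7
L[10]='b': occ=4, LF[10]=C('b')+4=4+4=8
L[11]='$': occ=0, LF[11]=C('$')+0=0+0=0
L[12]='a': occ=2, LF[12]=C('a')+2=1+2=3

Answer: 1 4 9 5 10 2 11 6 12 7 8 0 3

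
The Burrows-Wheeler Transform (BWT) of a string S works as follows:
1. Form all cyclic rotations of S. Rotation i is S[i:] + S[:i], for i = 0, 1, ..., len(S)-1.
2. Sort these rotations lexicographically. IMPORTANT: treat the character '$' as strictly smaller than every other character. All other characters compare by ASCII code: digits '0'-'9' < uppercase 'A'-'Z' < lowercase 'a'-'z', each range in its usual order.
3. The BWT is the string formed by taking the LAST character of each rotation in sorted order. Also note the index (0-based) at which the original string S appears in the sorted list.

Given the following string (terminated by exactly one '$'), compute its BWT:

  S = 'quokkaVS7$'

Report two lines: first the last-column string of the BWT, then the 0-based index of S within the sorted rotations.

All 10 rotations (rotation i = S[i:]+S[:i]):
  rot[0] = quokkaVS7$
  rot[1] = uokkaVS7$q
  rot[2] = okkaVS7$qu
  rot[3] = kkaVS7$quo
  rot[4] = kaVS7$quok
  rot[5] = aVS7$quokk
  rot[6] = VS7$quokka
  rot[7] = S7$quokkaV
  rot[8] = 7$quokkaVS
  rot[9] = $quokkaVS7
Sorted (with $ < everything):
  sorted[0] = $quokkaVS7  (last char: '7')
  sorted[1] = 7$quokkaVS  (last char: 'S')
  sorted[2] = S7$quokkaV  (last char: 'V')
  sorted[3] = VS7$quokka  (last char: 'a')
  sorted[4] = aVS7$quokk  (last char: 'k')
  sorted[5] = kaVS7$quok  (last char: 'k')
  sorted[6] = kkaVS7$quo  (last char: 'o')
  sorted[7] = okkaVS7$qu  (last char: 'u')
  sorted[8] = quokkaVS7$  (last char: '$')
  sorted[9] = uokkaVS7$q  (last char: 'q')
Last column: 7SVakkou$q
Original string S is at sorted index 8

Answer: 7SVakkou$q
8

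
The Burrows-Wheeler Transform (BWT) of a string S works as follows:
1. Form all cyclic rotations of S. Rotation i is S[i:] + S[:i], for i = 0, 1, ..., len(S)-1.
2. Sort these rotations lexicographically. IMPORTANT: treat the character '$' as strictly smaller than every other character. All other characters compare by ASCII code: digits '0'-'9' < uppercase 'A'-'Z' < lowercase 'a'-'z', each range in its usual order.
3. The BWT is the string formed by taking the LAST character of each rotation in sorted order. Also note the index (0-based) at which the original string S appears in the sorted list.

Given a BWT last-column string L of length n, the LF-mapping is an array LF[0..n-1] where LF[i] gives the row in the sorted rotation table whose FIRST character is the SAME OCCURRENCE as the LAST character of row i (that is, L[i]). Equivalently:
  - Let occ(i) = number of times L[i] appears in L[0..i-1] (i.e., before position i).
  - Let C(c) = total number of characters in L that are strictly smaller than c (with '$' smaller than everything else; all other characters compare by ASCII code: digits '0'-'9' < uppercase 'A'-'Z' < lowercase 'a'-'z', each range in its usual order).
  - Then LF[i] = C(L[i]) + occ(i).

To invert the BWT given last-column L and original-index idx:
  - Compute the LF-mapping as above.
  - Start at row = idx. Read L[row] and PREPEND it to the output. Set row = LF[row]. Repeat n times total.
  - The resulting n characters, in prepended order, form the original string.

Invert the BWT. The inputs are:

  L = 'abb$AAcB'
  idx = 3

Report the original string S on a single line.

Answer: BcbAbAa$

Derivation:
LF mapping: 4 5 6 0 1 2 7 3
Walk LF starting at row 3, prepending L[row]:
  step 1: row=3, L[3]='$', prepend. Next row=LF[3]=0
  step 2: row=0, L[0]='a', prepend. Next row=LF[0]=4
  step 3: row=4, L[4]='A', prepend. Next row=LF[4]=1
  step 4: row=1, L[1]='b', prepend. Next row=LF[1]=5
  step 5: row=5, L[5]='A', prepend. Next row=LF[5]=2
  step 6: row=2, L[2]='b', prepend. Next row=LF[2]=6
  step 7: row=6, L[6]='c', prepend. Next row=LF[6]=7
  step 8: row=7, L[7]='B', prepend. Next row=LF[7]=3
Reversed output: BcbAbAa$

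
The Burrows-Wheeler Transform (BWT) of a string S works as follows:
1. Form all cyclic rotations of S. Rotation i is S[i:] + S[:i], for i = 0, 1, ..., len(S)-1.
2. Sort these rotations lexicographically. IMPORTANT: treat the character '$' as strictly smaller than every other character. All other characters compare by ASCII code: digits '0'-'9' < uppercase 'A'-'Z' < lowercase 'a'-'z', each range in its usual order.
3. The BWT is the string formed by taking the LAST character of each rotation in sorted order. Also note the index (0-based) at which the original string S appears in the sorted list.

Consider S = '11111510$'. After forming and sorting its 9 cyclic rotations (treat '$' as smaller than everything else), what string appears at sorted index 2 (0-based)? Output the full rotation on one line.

Answer: 10$111115

Derivation:
All 9 rotations (rotation i = S[i:]+S[:i]):
  rot[0] = 11111510$
  rot[1] = 1111510$1
  rot[2] = 111510$11
  rot[3] = 11510$111
  rot[4] = 1510$1111
  rot[5] = 510$11111
  rot[6] = 10$111115
  rot[7] = 0$1111151
  rot[8] = $11111510
Sorted (with $ < everything):
  sorted[0] = $11111510
  sorted[1] = 0$1111151
  sorted[2] = 10$111115
  sorted[3] = 11111510$
  sorted[4] = 1111510$1
  sorted[5] = 111510$11
  sorted[6] = 11510$111
  sorted[7] = 1510$1111
  sorted[8] = 510$11111
sorted[2] = 10$111115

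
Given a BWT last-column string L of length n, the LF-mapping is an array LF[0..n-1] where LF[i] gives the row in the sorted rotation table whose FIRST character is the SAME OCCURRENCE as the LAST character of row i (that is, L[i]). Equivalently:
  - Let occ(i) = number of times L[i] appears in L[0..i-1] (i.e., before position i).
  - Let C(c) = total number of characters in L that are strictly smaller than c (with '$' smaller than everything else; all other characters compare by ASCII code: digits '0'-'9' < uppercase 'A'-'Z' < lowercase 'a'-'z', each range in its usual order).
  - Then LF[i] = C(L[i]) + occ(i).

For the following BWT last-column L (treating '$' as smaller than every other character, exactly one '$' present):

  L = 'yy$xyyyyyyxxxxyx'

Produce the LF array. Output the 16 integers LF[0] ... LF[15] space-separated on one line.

Answer: 7 8 0 1 9 10 11 12 13 14 2 3 4 5 15 6

Derivation:
Char counts: '$':1, 'x':6, 'y':9
C (first-col start): C('$')=0, C('x')=1, C('y')=7
L[0]='y': occ=0, LF[0]=C('y')+0=7+0=7
L[1]='y': occ=1, LF[1]=C('y')+1=7+1=8
L[2]='$': occ=0, LF[2]=C('$')+0=0+0=0
L[3]='x': occ=0, LF[3]=C('x')+0=1+0=1
L[4]='y': occ=2, LF[4]=C('y')+2=7+2=9
L[5]='y': occ=3, LF[5]=C('y')+3=7+3=10
L[6]='y': occ=4, LF[6]=C('y')+4=7+4=11
L[7]='y': occ=5, LF[7]=C('y')+5=7+5=12
L[8]='y': occ=6, LF[8]=C('y')+6=7+6=13
L[9]='y': occ=7, LF[9]=C('y')+7=7+7=14
L[10]='x': occ=1, LF[10]=C('x')+1=1+1=2
L[11]='x': occ=2, LF[11]=C('x')+2=1+2=3
L[12]='x': occ=3, LF[12]=C('x')+3=1+3=4
L[13]='x': occ=4, LF[13]=C('x')+4=1+4=5
L[14]='y': occ=8, LF[14]=C('y')+8=7+8=15
L[15]='x': occ=5, LF[15]=C('x')+5=1+5=6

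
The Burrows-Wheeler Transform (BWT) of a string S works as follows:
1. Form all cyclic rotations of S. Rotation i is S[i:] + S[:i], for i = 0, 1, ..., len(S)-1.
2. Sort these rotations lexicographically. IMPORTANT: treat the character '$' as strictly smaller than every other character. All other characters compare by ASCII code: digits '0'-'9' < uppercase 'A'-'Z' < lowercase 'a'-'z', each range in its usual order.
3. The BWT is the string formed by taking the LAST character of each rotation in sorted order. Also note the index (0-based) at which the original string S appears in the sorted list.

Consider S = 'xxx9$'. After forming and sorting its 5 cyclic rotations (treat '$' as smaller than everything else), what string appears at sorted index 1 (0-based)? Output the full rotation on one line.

Answer: 9$xxx

Derivation:
All 5 rotations (rotation i = S[i:]+S[:i]):
  rot[0] = xxx9$
  rot[1] = xx9$x
  rot[2] = x9$xx
  rot[3] = 9$xxx
  rot[4] = $xxx9
Sorted (with $ < everything):
  sorted[0] = $xxx9
  sorted[1] = 9$xxx
  sorted[2] = x9$xx
  sorted[3] = xx9$x
  sorted[4] = xxx9$
sorted[1] = 9$xxx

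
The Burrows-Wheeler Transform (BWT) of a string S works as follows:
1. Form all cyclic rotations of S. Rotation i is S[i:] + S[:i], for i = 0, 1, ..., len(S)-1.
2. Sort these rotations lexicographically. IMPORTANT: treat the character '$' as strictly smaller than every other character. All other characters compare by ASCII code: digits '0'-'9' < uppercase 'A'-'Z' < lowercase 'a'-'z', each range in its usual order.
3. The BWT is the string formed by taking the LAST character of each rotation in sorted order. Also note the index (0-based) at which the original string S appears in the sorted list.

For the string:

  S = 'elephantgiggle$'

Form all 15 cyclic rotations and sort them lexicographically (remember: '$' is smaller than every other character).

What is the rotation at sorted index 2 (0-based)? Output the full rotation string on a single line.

Answer: e$elephantgiggl

Derivation:
All 15 rotations (rotation i = S[i:]+S[:i]):
  rot[0] = elephantgiggle$
  rot[1] = lephantgiggle$e
  rot[2] = ephantgiggle$el
  rot[3] = phantgiggle$ele
  rot[4] = hantgiggle$elep
  rot[5] = antgiggle$eleph
  rot[6] = ntgiggle$elepha
  rot[7] = tgiggle$elephan
  rot[8] = giggle$elephant
  rot[9] = iggle$elephantg
  rot[10] = ggle$elephantgi
  rot[11] = gle$elephantgig
  rot[12] = le$elephantgigg
  rot[13] = e$elephantgiggl
  rot[14] = $elephantgiggle
Sorted (with $ < everything):
  sorted[0] = $elephantgiggle
  sorted[1] = antgiggle$eleph
  sorted[2] = e$elephantgiggl
  sorted[3] = elephantgiggle$
  sorted[4] = ephantgiggle$el
  sorted[5] = ggle$elephantgi
  sorted[6] = giggle$elephant
  sorted[7] = gle$elephantgig
  sorted[8] = hantgiggle$elep
  sorted[9] = iggle$elephantg
  sorted[10] = le$elephantgigg
  sorted[11] = lephantgiggle$e
  sorted[12] = ntgiggle$elepha
  sorted[13] = phantgiggle$ele
  sorted[14] = tgiggle$elephan
sorted[2] = e$elephantgiggl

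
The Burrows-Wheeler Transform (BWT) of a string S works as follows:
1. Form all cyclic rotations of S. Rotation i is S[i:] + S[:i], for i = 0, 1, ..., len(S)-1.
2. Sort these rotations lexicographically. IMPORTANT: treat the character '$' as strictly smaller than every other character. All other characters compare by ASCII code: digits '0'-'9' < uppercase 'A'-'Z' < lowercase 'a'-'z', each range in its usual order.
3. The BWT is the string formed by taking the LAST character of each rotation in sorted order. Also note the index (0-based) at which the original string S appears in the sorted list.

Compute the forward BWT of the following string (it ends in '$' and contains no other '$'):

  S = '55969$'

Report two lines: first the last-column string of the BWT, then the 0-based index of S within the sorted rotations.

All 6 rotations (rotation i = S[i:]+S[:i]):
  rot[0] = 55969$
  rot[1] = 5969$5
  rot[2] = 969$55
  rot[3] = 69$559
  rot[4] = 9$5596
  rot[5] = $55969
Sorted (with $ < everything):
  sorted[0] = $55969  (last char: '9')
  sorted[1] = 55969$  (last char: '$')
  sorted[2] = 5969$5  (last char: '5')
  sorted[3] = 69$559  (last char: '9')
  sorted[4] = 9$5596  (last char: '6')
  sorted[5] = 969$55  (last char: '5')
Last column: 9$5965
Original string S is at sorted index 1

Answer: 9$5965
1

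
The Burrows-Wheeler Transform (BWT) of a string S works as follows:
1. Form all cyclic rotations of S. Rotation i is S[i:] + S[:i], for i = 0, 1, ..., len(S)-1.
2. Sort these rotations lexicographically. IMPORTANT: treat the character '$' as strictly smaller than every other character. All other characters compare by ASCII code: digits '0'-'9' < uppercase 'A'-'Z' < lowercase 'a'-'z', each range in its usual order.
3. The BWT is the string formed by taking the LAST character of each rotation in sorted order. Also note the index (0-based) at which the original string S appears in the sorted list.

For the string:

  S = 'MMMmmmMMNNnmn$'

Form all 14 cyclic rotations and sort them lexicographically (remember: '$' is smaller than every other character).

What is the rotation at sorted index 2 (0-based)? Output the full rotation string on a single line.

Answer: MMNNnmn$MMMmmm

Derivation:
All 14 rotations (rotation i = S[i:]+S[:i]):
  rot[0] = MMMmmmMMNNnmn$
  rot[1] = MMmmmMMNNnmn$M
  rot[2] = MmmmMMNNnmn$MM
  rot[3] = mmmMMNNnmn$MMM
  rot[4] = mmMMNNnmn$MMMm
  rot[5] = mMMNNnmn$MMMmm
  rot[6] = MMNNnmn$MMMmmm
  rot[7] = MNNnmn$MMMmmmM
  rot[8] = NNnmn$MMMmmmMM
  rot[9] = Nnmn$MMMmmmMMN
  rot[10] = nmn$MMMmmmMMNN
  rot[11] = mn$MMMmmmMMNNn
  rot[12] = n$MMMmmmMMNNnm
  rot[13] = $MMMmmmMMNNnmn
Sorted (with $ < everything):
  sorted[0] = $MMMmmmMMNNnmn
  sorted[1] = MMMmmmMMNNnmn$
  sorted[2] = MMNNnmn$MMMmmm
  sorted[3] = MMmmmMMNNnmn$M
  sorted[4] = MNNnmn$MMMmmmM
  sorted[5] = MmmmMMNNnmn$MM
  sorted[6] = NNnmn$MMMmmmMM
  sorted[7] = Nnmn$MMMmmmMMN
  sorted[8] = mMMNNnmn$MMMmm
  sorted[9] = mmMMNNnmn$MMMm
  sorted[10] = mmmMMNNnmn$MMM
  sorted[11] = mn$MMMmmmMMNNn
  sorted[12] = n$MMMmmmMMNNnm
  sorted[13] = nmn$MMMmmmMMNN
sorted[2] = MMNNnmn$MMMmmm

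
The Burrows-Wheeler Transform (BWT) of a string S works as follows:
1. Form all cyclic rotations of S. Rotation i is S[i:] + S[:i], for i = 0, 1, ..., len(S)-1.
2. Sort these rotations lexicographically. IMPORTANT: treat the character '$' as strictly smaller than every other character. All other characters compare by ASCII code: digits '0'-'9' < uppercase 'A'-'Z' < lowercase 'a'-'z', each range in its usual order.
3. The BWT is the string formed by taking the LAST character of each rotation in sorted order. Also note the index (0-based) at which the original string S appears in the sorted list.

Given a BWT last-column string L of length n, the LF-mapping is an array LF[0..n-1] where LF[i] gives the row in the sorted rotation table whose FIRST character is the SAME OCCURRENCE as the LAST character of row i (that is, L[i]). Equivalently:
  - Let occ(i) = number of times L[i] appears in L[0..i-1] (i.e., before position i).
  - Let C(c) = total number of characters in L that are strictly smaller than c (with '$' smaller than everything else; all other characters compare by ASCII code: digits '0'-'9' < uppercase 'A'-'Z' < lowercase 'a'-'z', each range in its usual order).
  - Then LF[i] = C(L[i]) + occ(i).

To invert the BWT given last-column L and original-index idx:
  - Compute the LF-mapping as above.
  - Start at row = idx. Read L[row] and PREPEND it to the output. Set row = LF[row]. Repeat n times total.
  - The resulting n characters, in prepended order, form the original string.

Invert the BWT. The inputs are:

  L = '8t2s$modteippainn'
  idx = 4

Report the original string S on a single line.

LF mapping: 2 15 1 14 0 8 11 4 16 5 6 12 13 3 7 9 10
Walk LF starting at row 4, prepending L[row]:
  step 1: row=4, L[4]='$', prepend. Next row=LF[4]=0
  step 2: row=0, L[0]='8', prepend. Next row=LF[0]=2
  step 3: row=2, L[2]='2', prepend. Next row=LF[2]=1
  step 4: row=1, L[1]='t', prepend. Next row=LF[1]=15
  step 5: row=15, L[15]='n', prepend. Next row=LF[15]=9
  step 6: row=9, L[9]='e', prepend. Next row=LF[9]=5
  step 7: row=5, L[5]='m', prepend. Next row=LF[5]=8
  step 8: row=8, L[8]='t', prepend. Next row=LF[8]=16
  step 9: row=16, L[16]='n', prepend. Next row=LF[16]=10
  step 10: row=10, L[10]='i', prepend. Next row=LF[10]=6
  step 11: row=6, L[6]='o', prepend. Next row=LF[6]=11
  step 12: row=11, L[11]='p', prepend. Next row=LF[11]=12
  step 13: row=12, L[12]='p', prepend. Next row=LF[12]=13
  step 14: row=13, L[13]='a', prepend. Next row=LF[13]=3
  step 15: row=3, L[3]='s', prepend. Next row=LF[3]=14
  step 16: row=14, L[14]='i', prepend. Next row=LF[14]=7
  step 17: row=7, L[7]='d', prepend. Next row=LF[7]=4
Reversed output: disappointment28$

Answer: disappointment28$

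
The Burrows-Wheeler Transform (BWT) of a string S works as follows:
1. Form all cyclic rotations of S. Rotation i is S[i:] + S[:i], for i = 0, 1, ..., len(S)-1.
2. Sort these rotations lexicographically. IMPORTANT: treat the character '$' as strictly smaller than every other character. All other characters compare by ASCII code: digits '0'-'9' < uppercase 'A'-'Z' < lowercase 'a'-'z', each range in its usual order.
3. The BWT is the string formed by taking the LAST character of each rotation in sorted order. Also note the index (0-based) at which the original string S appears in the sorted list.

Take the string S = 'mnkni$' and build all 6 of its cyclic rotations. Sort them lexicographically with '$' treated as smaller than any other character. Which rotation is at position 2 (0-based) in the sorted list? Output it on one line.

Answer: kni$mn

Derivation:
All 6 rotations (rotation i = S[i:]+S[:i]):
  rot[0] = mnkni$
  rot[1] = nkni$m
  rot[2] = kni$mn
  rot[3] = ni$mnk
  rot[4] = i$mnkn
  rot[5] = $mnkni
Sorted (with $ < everything):
  sorted[0] = $mnkni
  sorted[1] = i$mnkn
  sorted[2] = kni$mn
  sorted[3] = mnkni$
  sorted[4] = ni$mnk
  sorted[5] = nkni$m
sorted[2] = kni$mn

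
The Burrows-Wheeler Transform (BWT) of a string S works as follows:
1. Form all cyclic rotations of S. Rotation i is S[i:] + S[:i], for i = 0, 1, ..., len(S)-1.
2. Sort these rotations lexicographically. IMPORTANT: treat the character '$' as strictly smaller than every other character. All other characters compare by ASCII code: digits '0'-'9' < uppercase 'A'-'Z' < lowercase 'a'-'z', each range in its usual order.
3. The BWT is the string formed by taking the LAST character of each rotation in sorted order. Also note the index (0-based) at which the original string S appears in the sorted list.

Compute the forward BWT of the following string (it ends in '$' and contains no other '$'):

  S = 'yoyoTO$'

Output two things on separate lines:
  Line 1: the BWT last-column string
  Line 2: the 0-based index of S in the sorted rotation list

Answer: OToyyo$
6

Derivation:
All 7 rotations (rotation i = S[i:]+S[:i]):
  rot[0] = yoyoTO$
  rot[1] = oyoTO$y
  rot[2] = yoTO$yo
  rot[3] = oTO$yoy
  rot[4] = TO$yoyo
  rot[5] = O$yoyoT
  rot[6] = $yoyoTO
Sorted (with $ < everything):
  sorted[0] = $yoyoTO  (last char: 'O')
  sorted[1] = O$yoyoT  (last char: 'T')
  sorted[2] = TO$yoyo  (last char: 'o')
  sorted[3] = oTO$yoy  (last char: 'y')
  sorted[4] = oyoTO$y  (last char: 'y')
  sorted[5] = yoTO$yo  (last char: 'o')
  sorted[6] = yoyoTO$  (last char: '$')
Last column: OToyyo$
Original string S is at sorted index 6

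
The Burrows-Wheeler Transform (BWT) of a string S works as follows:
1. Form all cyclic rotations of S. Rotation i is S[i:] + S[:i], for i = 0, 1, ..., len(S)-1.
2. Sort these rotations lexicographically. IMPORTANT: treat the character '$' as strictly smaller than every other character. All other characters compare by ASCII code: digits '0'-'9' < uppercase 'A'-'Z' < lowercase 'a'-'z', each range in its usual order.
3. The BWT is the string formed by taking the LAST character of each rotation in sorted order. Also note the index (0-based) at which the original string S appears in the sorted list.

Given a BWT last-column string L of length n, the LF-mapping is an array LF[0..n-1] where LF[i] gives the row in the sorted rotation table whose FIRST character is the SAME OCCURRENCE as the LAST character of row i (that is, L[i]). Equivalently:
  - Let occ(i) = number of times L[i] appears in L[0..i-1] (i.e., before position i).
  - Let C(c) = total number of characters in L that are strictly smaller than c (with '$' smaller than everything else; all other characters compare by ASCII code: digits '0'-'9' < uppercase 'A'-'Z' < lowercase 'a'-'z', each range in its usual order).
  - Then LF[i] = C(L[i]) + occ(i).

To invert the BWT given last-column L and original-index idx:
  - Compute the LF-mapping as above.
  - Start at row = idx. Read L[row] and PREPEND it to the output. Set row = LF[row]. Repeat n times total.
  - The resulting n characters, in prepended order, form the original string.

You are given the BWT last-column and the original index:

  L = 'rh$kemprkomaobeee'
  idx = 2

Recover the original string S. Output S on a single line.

Answer: bookkeeperhammer$

Derivation:
LF mapping: 15 7 0 8 3 10 14 16 9 12 11 1 13 2 4 5 6
Walk LF starting at row 2, prepending L[row]:
  step 1: row=2, L[2]='$', prepend. Next row=LF[2]=0
  step 2: row=0, L[0]='r', prepend. Next row=LF[0]=15
  step 3: row=15, L[15]='e', prepend. Next row=LF[15]=5
  step 4: row=5, L[5]='m', prepend. Next row=LF[5]=10
  step 5: row=10, L[10]='m', prepend. Next row=LF[10]=11
  step 6: row=11, L[11]='a', prepend. Next row=LF[11]=1
  step 7: row=1, L[1]='h', prepend. Next row=LF[1]=7
  step 8: row=7, L[7]='r', prepend. Next row=LF[7]=16
  step 9: row=16, L[16]='e', prepend. Next row=LF[16]=6
  step 10: row=6, L[6]='p', prepend. Next row=LF[6]=14
  step 11: row=14, L[14]='e', prepend. Next row=LF[14]=4
  step 12: row=4, L[4]='e', prepend. Next row=LF[4]=3
  step 13: row=3, L[3]='k', prepend. Next row=LF[3]=8
  step 14: row=8, L[8]='k', prepend. Next row=LF[8]=9
  step 15: row=9, L[9]='o', prepend. Next row=LF[9]=12
  step 16: row=12, L[12]='o', prepend. Next row=LF[12]=13
  step 17: row=13, L[13]='b', prepend. Next row=LF[13]=2
Reversed output: bookkeeperhammer$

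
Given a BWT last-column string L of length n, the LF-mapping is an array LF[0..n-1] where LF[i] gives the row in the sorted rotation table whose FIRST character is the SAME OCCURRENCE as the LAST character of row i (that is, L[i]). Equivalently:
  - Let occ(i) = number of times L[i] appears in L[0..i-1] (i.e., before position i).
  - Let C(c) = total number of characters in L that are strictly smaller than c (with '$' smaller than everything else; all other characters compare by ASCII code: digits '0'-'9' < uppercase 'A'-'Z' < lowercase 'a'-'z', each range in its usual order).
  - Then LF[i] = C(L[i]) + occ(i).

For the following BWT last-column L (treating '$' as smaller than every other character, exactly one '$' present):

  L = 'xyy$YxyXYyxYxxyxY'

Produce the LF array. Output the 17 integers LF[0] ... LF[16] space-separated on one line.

Answer: 6 12 13 0 2 7 14 1 3 15 8 4 9 10 16 11 5

Derivation:
Char counts: '$':1, 'X':1, 'Y':4, 'x':6, 'y':5
C (first-col start): C('$')=0, C('X')=1, C('Y')=2, C('x')=6, C('y')=12
L[0]='x': occ=0, LF[0]=C('x')+0=6+0=6
L[1]='y': occ=0, LF[1]=C('y')+0=12+0=12
L[2]='y': occ=1, LF[2]=C('y')+1=12+1=13
L[3]='$': occ=0, LF[3]=C('$')+0=0+0=0
L[4]='Y': occ=0, LF[4]=C('Y')+0=2+0=2
L[5]='x': occ=1, LF[5]=C('x')+1=6+1=7
L[6]='y': occ=2, LF[6]=C('y')+2=12+2=14
L[7]='X': occ=0, LF[7]=C('X')+0=1+0=1
L[8]='Y': occ=1, LF[8]=C('Y')+1=2+1=3
L[9]='y': occ=3, LF[9]=C('y')+3=12+3=15
L[10]='x': occ=2, LF[10]=C('x')+2=6+2=8
L[11]='Y': occ=2, LF[11]=C('Y')+2=2+2=4
L[12]='x': occ=3, LF[12]=C('x')+3=6+3=9
L[13]='x': occ=4, LF[13]=C('x')+4=6+4=10
L[14]='y': occ=4, LF[14]=C('y')+4=12+4=16
L[15]='x': occ=5, LF[15]=C('x')+5=6+5=11
L[16]='Y': occ=3, LF[16]=C('Y')+3=2+3=5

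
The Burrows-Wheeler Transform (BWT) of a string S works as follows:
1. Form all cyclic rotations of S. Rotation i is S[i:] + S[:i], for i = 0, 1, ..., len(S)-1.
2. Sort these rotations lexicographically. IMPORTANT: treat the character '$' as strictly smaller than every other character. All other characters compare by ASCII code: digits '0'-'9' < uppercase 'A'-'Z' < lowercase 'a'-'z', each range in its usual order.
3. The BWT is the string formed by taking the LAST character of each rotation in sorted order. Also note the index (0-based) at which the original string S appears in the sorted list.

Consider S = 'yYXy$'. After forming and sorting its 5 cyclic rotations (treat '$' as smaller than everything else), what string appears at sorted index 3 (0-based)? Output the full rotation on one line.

Answer: y$yYX

Derivation:
All 5 rotations (rotation i = S[i:]+S[:i]):
  rot[0] = yYXy$
  rot[1] = YXy$y
  rot[2] = Xy$yY
  rot[3] = y$yYX
  rot[4] = $yYXy
Sorted (with $ < everything):
  sorted[0] = $yYXy
  sorted[1] = Xy$yY
  sorted[2] = YXy$y
  sorted[3] = y$yYX
  sorted[4] = yYXy$
sorted[3] = y$yYX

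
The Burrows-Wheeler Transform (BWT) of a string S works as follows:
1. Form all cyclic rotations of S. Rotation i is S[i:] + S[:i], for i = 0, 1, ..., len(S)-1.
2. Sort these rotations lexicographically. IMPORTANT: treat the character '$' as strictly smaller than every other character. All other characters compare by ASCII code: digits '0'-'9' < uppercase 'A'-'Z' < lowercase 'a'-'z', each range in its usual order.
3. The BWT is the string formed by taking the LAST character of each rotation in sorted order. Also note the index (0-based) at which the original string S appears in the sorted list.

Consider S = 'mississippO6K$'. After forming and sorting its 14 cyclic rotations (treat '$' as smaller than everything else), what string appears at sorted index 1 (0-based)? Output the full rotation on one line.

All 14 rotations (rotation i = S[i:]+S[:i]):
  rot[0] = mississippO6K$
  rot[1] = ississippO6K$m
  rot[2] = ssissippO6K$mi
  rot[3] = sissippO6K$mis
  rot[4] = issippO6K$miss
  rot[5] = ssippO6K$missi
  rot[6] = sippO6K$missis
  rot[7] = ippO6K$mississ
  rot[8] = ppO6K$mississi
  rot[9] = pO6K$mississip
  rot[10] = O6K$mississipp
  rot[11] = 6K$mississippO
  rot[12] = K$mississippO6
  rot[13] = $mississippO6K
Sorted (with $ < everything):
  sorted[0] = $mississippO6K
  sorted[1] = 6K$mississippO
  sorted[2] = K$mississippO6
  sorted[3] = O6K$mississipp
  sorted[4] = ippO6K$mississ
  sorted[5] = issippO6K$miss
  sorted[6] = ississippO6K$m
  sorted[7] = mississippO6K$
  sorted[8] = pO6K$mississip
  sorted[9] = ppO6K$mississi
  sorted[10] = sippO6K$missis
  sorted[11] = sissippO6K$mis
  sorted[12] = ssippO6K$missi
  sorted[13] = ssissippO6K$mi
sorted[1] = 6K$mississippO

Answer: 6K$mississippO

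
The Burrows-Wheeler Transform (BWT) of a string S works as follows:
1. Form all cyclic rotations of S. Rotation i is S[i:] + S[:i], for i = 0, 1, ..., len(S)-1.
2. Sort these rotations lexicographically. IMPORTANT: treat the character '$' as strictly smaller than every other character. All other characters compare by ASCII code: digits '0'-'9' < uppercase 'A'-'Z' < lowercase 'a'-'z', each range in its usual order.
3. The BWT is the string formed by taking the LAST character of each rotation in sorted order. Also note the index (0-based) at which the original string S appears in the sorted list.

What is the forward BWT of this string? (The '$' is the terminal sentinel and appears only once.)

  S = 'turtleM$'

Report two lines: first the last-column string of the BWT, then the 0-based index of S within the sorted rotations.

Answer: Meltur$t
6

Derivation:
All 8 rotations (rotation i = S[i:]+S[:i]):
  rot[0] = turtleM$
  rot[1] = urtleM$t
  rot[2] = rtleM$tu
  rot[3] = tleM$tur
  rot[4] = leM$turt
  rot[5] = eM$turtl
  rot[6] = M$turtle
  rot[7] = $turtleM
Sorted (with $ < everything):
  sorted[0] = $turtleM  (last char: 'M')
  sorted[1] = M$turtle  (last char: 'e')
  sorted[2] = eM$turtl  (last char: 'l')
  sorted[3] = leM$turt  (last char: 't')
  sorted[4] = rtleM$tu  (last char: 'u')
  sorted[5] = tleM$tur  (last char: 'r')
  sorted[6] = turtleM$  (last char: '$')
  sorted[7] = urtleM$t  (last char: 't')
Last column: Meltur$t
Original string S is at sorted index 6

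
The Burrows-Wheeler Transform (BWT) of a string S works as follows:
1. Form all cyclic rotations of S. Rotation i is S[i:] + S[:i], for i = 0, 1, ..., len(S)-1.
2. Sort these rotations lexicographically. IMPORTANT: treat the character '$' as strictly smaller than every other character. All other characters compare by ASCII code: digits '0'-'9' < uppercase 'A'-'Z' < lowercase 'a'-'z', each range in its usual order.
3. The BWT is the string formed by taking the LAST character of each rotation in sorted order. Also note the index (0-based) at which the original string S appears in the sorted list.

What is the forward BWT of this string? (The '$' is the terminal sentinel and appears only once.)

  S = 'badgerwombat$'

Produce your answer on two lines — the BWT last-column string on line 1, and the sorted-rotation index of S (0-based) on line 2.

All 13 rotations (rotation i = S[i:]+S[:i]):
  rot[0] = badgerwombat$
  rot[1] = adgerwombat$b
  rot[2] = dgerwombat$ba
  rot[3] = gerwombat$bad
  rot[4] = erwombat$badg
  rot[5] = rwombat$badge
  rot[6] = wombat$badger
  rot[7] = ombat$badgerw
  rot[8] = mbat$badgerwo
  rot[9] = bat$badgerwom
  rot[10] = at$badgerwomb
  rot[11] = t$badgerwomba
  rot[12] = $badgerwombat
Sorted (with $ < everything):
  sorted[0] = $badgerwombat  (last char: 't')
  sorted[1] = adgerwombat$b  (last char: 'b')
  sorted[2] = at$badgerwomb  (last char: 'b')
  sorted[3] = badgerwombat$  (last char: '$')
  sorted[4] = bat$badgerwom  (last char: 'm')
  sorted[5] = dgerwombat$ba  (last char: 'a')
  sorted[6] = erwombat$badg  (last char: 'g')
  sorted[7] = gerwombat$bad  (last char: 'd')
  sorted[8] = mbat$badgerwo  (last char: 'o')
  sorted[9] = ombat$badgerw  (last char: 'w')
  sorted[10] = rwombat$badge  (last char: 'e')
  sorted[11] = t$badgerwomba  (last char: 'a')
  sorted[12] = wombat$badger  (last char: 'r')
Last column: tbb$magdowear
Original string S is at sorted index 3

Answer: tbb$magdowear
3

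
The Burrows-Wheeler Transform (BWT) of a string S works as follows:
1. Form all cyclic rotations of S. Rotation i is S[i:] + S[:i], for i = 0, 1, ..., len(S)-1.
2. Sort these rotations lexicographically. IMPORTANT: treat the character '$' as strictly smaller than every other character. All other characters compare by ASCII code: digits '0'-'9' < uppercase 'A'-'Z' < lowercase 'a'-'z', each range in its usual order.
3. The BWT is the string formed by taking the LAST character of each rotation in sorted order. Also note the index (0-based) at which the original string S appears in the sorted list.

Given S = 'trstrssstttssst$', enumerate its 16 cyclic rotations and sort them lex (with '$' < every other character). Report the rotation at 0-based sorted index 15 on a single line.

Answer: tttssst$trstrsss

Derivation:
All 16 rotations (rotation i = S[i:]+S[:i]):
  rot[0] = trstrssstttssst$
  rot[1] = rstrssstttssst$t
  rot[2] = strssstttssst$tr
  rot[3] = trssstttssst$trs
  rot[4] = rssstttssst$trst
  rot[5] = ssstttssst$trstr
  rot[6] = sstttssst$trstrs
  rot[7] = stttssst$trstrss
  rot[8] = tttssst$trstrsss
  rot[9] = ttssst$trstrssst
  rot[10] = tssst$trstrssstt
  rot[11] = ssst$trstrsssttt
  rot[12] = sst$trstrsssttts
  rot[13] = st$trstrssstttss
  rot[14] = t$trstrssstttsss
  rot[15] = $trstrssstttssst
Sorted (with $ < everything):
  sorted[0] = $trstrssstttssst
  sorted[1] = rssstttssst$trst
  sorted[2] = rstrssstttssst$t
  sorted[3] = ssst$trstrsssttt
  sorted[4] = ssstttssst$trstr
  sorted[5] = sst$trstrsssttts
  sorted[6] = sstttssst$trstrs
  sorted[7] = st$trstrssstttss
  sorted[8] = strssstttssst$tr
  sorted[9] = stttssst$trstrss
  sorted[10] = t$trstrssstttsss
  sorted[11] = trssstttssst$trs
  sorted[12] = trstrssstttssst$
  sorted[13] = tssst$trstrssstt
  sorted[14] = ttssst$trstrssst
  sorted[15] = tttssst$trstrsss
sorted[15] = tttssst$trstrsss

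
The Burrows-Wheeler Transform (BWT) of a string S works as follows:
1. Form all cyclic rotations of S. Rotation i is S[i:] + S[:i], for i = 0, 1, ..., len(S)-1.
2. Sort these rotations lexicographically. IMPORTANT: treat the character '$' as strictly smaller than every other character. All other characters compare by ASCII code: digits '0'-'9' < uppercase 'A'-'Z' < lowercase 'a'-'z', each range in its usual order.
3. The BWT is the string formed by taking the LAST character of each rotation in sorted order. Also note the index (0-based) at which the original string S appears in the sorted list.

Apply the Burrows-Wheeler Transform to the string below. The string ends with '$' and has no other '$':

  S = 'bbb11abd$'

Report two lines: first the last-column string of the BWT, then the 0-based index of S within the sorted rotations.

Answer: db11bb$ab
6

Derivation:
All 9 rotations (rotation i = S[i:]+S[:i]):
  rot[0] = bbb11abd$
  rot[1] = bb11abd$b
  rot[2] = b11abd$bb
  rot[3] = 11abd$bbb
  rot[4] = 1abd$bbb1
  rot[5] = abd$bbb11
  rot[6] = bd$bbb11a
  rot[7] = d$bbb11ab
  rot[8] = $bbb11abd
Sorted (with $ < everything):
  sorted[0] = $bbb11abd  (last char: 'd')
  sorted[1] = 11abd$bbb  (last char: 'b')
  sorted[2] = 1abd$bbb1  (last char: '1')
  sorted[3] = abd$bbb11  (last char: '1')
  sorted[4] = b11abd$bb  (last char: 'b')
  sorted[5] = bb11abd$b  (last char: 'b')
  sorted[6] = bbb11abd$  (last char: '$')
  sorted[7] = bd$bbb11a  (last char: 'a')
  sorted[8] = d$bbb11ab  (last char: 'b')
Last column: db11bb$ab
Original string S is at sorted index 6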